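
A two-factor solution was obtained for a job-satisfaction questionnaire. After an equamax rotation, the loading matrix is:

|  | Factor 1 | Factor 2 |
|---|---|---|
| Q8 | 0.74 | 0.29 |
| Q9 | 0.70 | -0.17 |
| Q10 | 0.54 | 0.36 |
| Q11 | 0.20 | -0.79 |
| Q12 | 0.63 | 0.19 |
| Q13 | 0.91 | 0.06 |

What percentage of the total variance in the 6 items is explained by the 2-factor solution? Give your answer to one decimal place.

SS loadings by factor: 2.5942, 0.9064; total = 3.5006.
Total variance with 6 standardized items is 6, so the solution explains 3.5006/6 = 0.5834 = 58.34%.

58.3%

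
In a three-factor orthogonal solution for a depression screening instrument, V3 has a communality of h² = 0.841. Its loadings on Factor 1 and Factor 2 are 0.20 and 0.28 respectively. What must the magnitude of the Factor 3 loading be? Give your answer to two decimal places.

Under orthogonal rotation h² = Σλ², so λ_Factor 3² = h² − (0.1184) = 0.841 − 0.1184 = 0.7226.
|λ| = √0.7226 = 0.8501.

0.85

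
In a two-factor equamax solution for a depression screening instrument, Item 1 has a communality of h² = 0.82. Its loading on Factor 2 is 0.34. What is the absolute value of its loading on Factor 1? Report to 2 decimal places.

Under orthogonal rotation h² = Σλ², so λ_Factor 1² = h² − (0.1156) = 0.82 − 0.1156 = 0.7044.
|λ| = √0.7044 = 0.8393.

0.84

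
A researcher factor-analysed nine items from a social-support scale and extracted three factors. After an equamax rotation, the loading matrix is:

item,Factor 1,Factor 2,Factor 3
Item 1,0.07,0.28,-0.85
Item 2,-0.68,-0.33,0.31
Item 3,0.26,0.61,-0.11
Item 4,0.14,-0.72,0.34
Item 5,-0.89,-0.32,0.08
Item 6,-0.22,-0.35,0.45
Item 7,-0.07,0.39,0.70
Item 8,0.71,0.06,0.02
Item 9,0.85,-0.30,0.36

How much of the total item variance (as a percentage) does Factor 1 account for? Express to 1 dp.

29.2%

SS loadings for Factor 1 = 0.07² + (-0.68)² + 0.26² + 0.14² + (-0.89)² + (-0.22)² + (-0.07)² + 0.71² + 0.85² = 2.6265
With 9 standardized items, total variance = 9. Proportion = 2.6265/9 = 0.2918 → 29.18%.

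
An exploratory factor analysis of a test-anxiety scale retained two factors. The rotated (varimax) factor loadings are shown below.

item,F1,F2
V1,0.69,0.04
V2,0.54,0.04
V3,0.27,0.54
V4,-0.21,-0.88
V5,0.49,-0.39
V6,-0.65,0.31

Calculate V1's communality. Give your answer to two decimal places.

h² = 0.69² + 0.04² = 0.4761 + 0.0016 = 0.4777

0.48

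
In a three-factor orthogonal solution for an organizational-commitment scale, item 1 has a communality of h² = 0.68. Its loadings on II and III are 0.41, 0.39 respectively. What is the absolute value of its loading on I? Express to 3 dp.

Under orthogonal rotation h² = Σλ², so λ_I² = h² − (0.3202) = 0.68 − 0.3202 = 0.3598.
|λ| = √0.3598 = 0.5998.

0.600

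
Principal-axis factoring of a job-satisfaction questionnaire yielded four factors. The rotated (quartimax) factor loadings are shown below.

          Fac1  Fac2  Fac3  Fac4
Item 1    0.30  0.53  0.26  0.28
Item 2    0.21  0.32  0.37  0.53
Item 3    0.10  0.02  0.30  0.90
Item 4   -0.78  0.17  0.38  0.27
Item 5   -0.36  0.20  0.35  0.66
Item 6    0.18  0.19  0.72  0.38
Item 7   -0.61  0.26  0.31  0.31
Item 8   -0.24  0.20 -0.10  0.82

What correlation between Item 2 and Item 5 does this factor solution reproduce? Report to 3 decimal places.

0.468

r̂ = Σ λ_i·λ_j across factors = (0.21)(-0.36) + (0.32)(0.20) + (0.37)(0.35) + (0.53)(0.66)
  = -0.0756 +0.0640 +0.1295 +0.3498 = 0.4677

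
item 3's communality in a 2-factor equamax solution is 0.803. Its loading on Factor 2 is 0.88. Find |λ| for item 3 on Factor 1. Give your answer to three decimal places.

Under orthogonal rotation h² = Σλ², so λ_Factor 1² = h² − (0.7744) = 0.803 − 0.7744 = 0.0286.
|λ| = √0.0286 = 0.1691.

0.169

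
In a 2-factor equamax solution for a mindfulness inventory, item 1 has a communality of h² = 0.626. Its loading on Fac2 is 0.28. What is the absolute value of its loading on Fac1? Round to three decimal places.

0.740

Under orthogonal rotation h² = Σλ², so λ_Fac1² = h² − (0.0784) = 0.626 − 0.0784 = 0.5476.
|λ| = √0.5476 = 0.7400.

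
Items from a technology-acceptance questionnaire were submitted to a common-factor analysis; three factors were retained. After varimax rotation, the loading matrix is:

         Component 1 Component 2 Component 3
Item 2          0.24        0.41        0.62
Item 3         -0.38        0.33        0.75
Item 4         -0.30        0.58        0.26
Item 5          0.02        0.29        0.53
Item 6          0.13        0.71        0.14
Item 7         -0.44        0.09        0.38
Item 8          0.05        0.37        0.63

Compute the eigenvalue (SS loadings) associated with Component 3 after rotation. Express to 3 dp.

1.856

SS loadings for Component 3 = 0.62² + 0.75² + 0.26² + 0.53² + 0.14² + 0.38² + 0.63² = 0.3844 + 0.5625 + 0.0676 + 0.2809 + 0.0196 + 0.1444 + 0.3969 = 1.8563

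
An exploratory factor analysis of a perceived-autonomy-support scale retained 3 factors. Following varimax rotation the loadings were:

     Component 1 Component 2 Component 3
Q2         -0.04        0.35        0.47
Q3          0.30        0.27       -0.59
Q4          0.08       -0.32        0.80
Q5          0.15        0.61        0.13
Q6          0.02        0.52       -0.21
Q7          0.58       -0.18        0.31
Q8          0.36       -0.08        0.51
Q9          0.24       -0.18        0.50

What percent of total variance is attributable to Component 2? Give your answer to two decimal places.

12.64%

SS loadings for Component 2 = 0.35² + 0.27² + (-0.32)² + 0.61² + 0.52² + (-0.18)² + (-0.08)² + (-0.18)² = 1.0115
With 8 standardized items, total variance = 8. Proportion = 1.0115/8 = 0.1264 → 12.64%.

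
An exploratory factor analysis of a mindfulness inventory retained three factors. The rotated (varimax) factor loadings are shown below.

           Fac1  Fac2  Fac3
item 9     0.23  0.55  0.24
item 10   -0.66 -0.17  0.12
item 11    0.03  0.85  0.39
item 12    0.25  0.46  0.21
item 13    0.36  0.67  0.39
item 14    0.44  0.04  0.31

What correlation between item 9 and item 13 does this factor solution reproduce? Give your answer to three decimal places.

r̂ = Σ λ_i·λ_j across factors = (0.23)(0.36) + (0.55)(0.67) + (0.24)(0.39)
  = +0.0828 +0.3685 +0.0936 = 0.5449

0.545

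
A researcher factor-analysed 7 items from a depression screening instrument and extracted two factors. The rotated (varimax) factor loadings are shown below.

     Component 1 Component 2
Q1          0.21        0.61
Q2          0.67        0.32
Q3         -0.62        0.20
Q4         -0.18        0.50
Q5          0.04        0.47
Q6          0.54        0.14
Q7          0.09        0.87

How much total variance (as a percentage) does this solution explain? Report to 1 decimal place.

SS loadings by factor: 1.2111, 1.7619; total = 2.9730.
Total variance with 7 standardized items is 7, so the solution explains 2.9730/7 = 0.4247 = 42.47%.

42.5%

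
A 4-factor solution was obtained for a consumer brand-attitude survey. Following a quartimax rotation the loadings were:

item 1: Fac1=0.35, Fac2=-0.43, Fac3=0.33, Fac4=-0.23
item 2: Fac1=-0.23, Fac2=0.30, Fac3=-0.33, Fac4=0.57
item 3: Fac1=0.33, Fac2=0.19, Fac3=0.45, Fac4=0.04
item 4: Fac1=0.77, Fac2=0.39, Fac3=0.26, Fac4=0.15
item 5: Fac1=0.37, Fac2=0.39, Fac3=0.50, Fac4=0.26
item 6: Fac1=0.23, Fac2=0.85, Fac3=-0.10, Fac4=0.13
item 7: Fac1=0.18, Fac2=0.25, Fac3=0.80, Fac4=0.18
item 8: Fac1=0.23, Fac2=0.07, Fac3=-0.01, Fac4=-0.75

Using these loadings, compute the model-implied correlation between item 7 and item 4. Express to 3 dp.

r̂ = Σ λ_i·λ_j across factors = (0.18)(0.77) + (0.25)(0.39) + (0.80)(0.26) + (0.18)(0.15)
  = +0.1386 +0.0975 +0.2080 +0.0270 = 0.4711

0.471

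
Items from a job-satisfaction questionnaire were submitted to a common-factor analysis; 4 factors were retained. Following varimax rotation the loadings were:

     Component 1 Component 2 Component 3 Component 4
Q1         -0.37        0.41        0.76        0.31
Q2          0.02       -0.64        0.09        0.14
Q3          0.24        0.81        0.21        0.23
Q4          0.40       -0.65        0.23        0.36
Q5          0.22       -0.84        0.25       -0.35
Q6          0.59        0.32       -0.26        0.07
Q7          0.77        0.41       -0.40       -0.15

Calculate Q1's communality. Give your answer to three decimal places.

0.979

h² = (-0.37)² + 0.41² + 0.76² + 0.31² = 0.1369 + 0.1681 + 0.5776 + 0.0961 = 0.9787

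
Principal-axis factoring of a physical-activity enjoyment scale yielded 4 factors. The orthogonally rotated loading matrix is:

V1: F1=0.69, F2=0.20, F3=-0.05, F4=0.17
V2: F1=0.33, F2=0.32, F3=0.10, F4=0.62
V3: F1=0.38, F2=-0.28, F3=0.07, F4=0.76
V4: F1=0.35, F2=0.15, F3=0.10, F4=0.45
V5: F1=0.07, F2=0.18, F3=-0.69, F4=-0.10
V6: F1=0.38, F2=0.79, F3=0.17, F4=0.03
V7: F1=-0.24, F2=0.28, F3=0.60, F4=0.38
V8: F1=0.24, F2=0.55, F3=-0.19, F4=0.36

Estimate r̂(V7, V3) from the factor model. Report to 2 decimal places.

0.16

r̂ = Σ λ_i·λ_j across factors = (-0.24)(0.38) + (0.28)(-0.28) + (0.60)(0.07) + (0.38)(0.76)
  = -0.0912 -0.0784 +0.0420 +0.2888 = 0.1612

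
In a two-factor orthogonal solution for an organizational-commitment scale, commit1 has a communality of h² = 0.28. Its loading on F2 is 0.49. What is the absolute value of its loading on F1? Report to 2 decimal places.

0.20

Under orthogonal rotation h² = Σλ², so λ_F1² = h² − (0.2401) = 0.28 − 0.2401 = 0.0399.
|λ| = √0.0399 = 0.1997.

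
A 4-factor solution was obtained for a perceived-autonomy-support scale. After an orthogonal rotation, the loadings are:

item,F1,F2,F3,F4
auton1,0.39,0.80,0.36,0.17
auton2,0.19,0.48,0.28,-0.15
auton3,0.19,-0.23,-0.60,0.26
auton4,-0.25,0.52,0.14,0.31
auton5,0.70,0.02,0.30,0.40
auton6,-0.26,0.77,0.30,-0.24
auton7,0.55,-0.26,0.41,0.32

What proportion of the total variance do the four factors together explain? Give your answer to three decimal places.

0.639

Communalities: 0.9506, 0.3674, 0.5166, 0.4486, 0.7404, 0.8081, 0.6406; Σh² = 4.4723.
Total variance with 7 standardized items is 7, so the solution explains 4.4723/7 = 0.6389.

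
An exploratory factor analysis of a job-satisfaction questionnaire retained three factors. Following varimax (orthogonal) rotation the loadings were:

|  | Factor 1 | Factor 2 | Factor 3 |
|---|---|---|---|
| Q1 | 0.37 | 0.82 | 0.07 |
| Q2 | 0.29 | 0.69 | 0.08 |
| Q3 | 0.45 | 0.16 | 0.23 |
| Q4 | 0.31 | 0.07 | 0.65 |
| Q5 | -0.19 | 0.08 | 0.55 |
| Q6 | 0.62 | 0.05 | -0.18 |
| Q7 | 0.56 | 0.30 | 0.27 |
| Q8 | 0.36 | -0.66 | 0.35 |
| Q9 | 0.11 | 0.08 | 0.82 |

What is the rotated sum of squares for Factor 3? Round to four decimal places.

SS loadings for Factor 3 = 0.07² + 0.08² + 0.23² + 0.65² + 0.55² + (-0.18)² + 0.27² + 0.35² + 0.82² = 0.0049 + 0.0064 + 0.0529 + 0.4225 + 0.3025 + 0.0324 + 0.0729 + 0.1225 + 0.6724 = 1.6894

1.6894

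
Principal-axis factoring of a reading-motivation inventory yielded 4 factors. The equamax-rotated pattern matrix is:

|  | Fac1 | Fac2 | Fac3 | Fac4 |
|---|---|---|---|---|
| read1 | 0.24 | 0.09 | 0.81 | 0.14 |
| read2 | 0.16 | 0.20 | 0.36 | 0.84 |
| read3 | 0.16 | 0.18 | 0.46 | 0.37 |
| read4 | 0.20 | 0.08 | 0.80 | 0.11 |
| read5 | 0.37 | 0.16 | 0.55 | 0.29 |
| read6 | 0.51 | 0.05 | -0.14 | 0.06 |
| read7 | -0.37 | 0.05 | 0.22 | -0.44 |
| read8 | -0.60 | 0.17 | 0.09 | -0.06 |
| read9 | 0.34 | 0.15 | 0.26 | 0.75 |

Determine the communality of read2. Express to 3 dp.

h² = 0.16² + 0.20² + 0.36² + 0.84² = 0.0256 + 0.0400 + 0.1296 + 0.7056 = 0.9008

0.901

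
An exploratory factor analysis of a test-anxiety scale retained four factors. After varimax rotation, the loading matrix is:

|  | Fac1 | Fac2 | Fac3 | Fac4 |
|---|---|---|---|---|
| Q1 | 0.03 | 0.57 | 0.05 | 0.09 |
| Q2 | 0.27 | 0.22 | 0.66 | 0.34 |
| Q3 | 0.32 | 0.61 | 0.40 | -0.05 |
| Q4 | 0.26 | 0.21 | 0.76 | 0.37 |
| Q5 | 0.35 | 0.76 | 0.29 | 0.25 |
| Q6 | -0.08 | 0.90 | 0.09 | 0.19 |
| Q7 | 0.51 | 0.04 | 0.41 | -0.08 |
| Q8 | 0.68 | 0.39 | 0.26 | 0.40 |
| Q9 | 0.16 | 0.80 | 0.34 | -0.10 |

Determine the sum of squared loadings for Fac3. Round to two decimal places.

1.62

SS loadings for Fac3 = 0.05² + 0.66² + 0.40² + 0.76² + 0.29² + 0.09² + 0.41² + 0.26² + 0.34² = 0.0025 + 0.4356 + 0.1600 + 0.5776 + 0.0841 + 0.0081 + 0.1681 + 0.0676 + 0.1156 = 1.6192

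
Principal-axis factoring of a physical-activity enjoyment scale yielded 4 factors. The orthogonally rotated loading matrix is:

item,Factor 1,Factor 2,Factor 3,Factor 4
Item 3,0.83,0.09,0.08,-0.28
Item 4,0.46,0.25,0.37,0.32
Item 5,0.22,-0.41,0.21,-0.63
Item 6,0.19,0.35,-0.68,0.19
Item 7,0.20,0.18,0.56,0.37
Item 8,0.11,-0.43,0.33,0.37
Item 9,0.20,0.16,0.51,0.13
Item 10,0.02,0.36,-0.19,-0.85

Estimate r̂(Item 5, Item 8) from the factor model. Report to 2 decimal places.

0.04

r̂ = Σ λ_i·λ_j across factors = (0.22)(0.11) + (-0.41)(-0.43) + (0.21)(0.33) + (-0.63)(0.37)
  = +0.0242 +0.1763 +0.0693 -0.2331 = 0.0367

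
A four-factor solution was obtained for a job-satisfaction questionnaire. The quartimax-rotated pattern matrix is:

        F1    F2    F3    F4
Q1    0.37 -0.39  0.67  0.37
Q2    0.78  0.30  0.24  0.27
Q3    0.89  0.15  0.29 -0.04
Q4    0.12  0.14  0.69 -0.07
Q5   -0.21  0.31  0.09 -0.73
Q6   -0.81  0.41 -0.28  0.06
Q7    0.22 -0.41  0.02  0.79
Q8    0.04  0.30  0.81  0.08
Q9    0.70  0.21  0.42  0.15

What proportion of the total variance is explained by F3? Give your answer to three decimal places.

SS loadings for F3 = 0.67² + 0.24² + 0.29² + 0.69² + 0.09² + (-0.28)² + 0.02² + 0.81² + 0.42² = 1.9861
Proportion of variance = 1.9861 / 9 = 0.2207.

0.221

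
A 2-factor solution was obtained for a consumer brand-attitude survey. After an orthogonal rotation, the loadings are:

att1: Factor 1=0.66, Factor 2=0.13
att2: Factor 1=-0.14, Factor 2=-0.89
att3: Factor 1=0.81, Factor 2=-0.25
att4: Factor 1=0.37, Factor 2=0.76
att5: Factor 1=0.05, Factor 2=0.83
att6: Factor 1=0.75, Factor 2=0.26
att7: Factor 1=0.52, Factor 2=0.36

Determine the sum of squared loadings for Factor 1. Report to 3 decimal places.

SS loadings for Factor 1 = 0.66² + (-0.14)² + 0.81² + 0.37² + 0.05² + 0.75² + 0.52² = 0.4356 + 0.0196 + 0.6561 + 0.1369 + 0.0025 + 0.5625 + 0.2704 = 2.0836

2.084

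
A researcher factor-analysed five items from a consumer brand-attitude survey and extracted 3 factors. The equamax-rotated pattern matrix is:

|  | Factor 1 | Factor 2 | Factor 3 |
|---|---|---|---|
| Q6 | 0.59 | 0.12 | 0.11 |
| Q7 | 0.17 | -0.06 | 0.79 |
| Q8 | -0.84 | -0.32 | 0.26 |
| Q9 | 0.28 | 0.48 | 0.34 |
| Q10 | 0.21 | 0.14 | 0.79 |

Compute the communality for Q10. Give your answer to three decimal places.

h² = 0.21² + 0.14² + 0.79² = 0.0441 + 0.0196 + 0.6241 = 0.6878

0.688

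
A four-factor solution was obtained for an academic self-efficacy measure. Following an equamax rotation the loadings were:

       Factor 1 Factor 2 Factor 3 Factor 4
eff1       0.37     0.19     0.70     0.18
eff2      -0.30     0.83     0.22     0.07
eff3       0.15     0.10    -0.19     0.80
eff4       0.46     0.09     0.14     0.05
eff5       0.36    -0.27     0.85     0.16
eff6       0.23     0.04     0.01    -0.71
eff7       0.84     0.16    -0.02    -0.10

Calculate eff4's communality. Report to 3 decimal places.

h² = 0.46² + 0.09² + 0.14² + 0.05² = 0.2116 + 0.0081 + 0.0196 + 0.0025 = 0.2418

0.242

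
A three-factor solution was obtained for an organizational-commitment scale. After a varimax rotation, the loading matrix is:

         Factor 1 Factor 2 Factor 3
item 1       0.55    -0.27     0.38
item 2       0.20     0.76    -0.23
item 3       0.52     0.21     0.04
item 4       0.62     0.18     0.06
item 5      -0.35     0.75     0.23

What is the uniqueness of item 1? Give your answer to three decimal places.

0.480

h² = 0.55² + (-0.27)² + 0.38² = 0.3025 + 0.0729 + 0.1444 = 0.5198
Uniqueness u² = 1 − h² = 1 − 0.5198 = 0.4802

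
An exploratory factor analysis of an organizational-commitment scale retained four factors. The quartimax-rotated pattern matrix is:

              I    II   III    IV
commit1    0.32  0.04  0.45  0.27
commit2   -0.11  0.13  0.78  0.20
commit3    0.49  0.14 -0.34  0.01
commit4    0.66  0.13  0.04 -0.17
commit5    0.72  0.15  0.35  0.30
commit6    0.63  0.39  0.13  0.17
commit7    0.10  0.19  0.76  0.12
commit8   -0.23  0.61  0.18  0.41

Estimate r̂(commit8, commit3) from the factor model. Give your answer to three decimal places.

r̂ = Σ λ_i·λ_j across factors = (-0.23)(0.49) + (0.61)(0.14) + (0.18)(-0.34) + (0.41)(0.01)
  = -0.1127 +0.0854 -0.0612 +0.0041 = -0.0844

-0.084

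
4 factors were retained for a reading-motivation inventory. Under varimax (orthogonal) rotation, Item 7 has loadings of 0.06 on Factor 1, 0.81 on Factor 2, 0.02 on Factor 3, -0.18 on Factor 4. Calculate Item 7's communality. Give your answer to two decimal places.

h² = 0.06² + 0.81² + 0.02² + (-0.18)² = 0.0036 + 0.6561 + 0.0004 + 0.0324 = 0.6925

0.69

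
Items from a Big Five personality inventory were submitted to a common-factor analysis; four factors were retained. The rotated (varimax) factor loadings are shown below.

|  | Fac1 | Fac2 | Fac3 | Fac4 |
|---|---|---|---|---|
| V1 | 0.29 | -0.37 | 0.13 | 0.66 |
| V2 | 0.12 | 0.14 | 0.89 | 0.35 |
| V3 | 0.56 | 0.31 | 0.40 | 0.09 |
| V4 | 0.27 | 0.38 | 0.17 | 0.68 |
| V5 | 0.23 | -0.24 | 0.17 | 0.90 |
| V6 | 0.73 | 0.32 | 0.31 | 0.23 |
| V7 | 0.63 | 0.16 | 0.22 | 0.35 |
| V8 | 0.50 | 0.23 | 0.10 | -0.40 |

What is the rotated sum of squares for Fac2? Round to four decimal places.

SS loadings for Fac2 = (-0.37)² + 0.14² + 0.31² + 0.38² + (-0.24)² + 0.32² + 0.16² + 0.23² = 0.1369 + 0.0196 + 0.0961 + 0.1444 + 0.0576 + 0.1024 + 0.0256 + 0.0529 = 0.6355

0.6355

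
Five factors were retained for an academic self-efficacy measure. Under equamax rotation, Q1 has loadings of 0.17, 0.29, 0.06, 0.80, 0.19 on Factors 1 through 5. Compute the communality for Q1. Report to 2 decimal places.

0.79

h² = 0.17² + 0.29² + 0.06² + 0.80² + 0.19² = 0.0289 + 0.0841 + 0.0036 + 0.6400 + 0.0361 = 0.7927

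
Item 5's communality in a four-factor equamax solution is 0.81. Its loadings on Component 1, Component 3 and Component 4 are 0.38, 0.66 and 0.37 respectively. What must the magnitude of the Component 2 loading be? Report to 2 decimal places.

Under orthogonal rotation h² = Σλ², so λ_Component 2² = h² − (0.7169) = 0.81 − 0.7169 = 0.0931.
|λ| = √0.0931 = 0.3051.

0.31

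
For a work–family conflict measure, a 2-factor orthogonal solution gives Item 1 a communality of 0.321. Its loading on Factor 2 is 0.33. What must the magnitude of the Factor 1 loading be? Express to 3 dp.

Under orthogonal rotation h² = Σλ², so λ_Factor 1² = h² − (0.1089) = 0.321 − 0.1089 = 0.2121.
|λ| = √0.2121 = 0.4605.

0.461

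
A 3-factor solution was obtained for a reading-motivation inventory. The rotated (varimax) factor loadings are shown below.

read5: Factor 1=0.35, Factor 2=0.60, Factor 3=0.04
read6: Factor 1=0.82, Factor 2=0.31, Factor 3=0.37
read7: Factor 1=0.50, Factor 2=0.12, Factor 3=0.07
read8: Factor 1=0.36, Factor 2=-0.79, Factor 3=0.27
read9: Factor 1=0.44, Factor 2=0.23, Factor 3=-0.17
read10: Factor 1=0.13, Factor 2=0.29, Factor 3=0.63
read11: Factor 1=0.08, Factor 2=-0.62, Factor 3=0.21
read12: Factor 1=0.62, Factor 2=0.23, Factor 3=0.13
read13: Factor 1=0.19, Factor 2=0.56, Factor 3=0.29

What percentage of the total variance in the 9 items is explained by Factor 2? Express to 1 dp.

22.0%

SS loadings for Factor 2 = 0.60² + 0.31² + 0.12² + (-0.79)² + 0.23² + 0.29² + (-0.62)² + 0.23² + 0.56² = 1.9825
With 9 standardized items, total variance = 9. Proportion = 1.9825/9 = 0.2203 → 22.03%.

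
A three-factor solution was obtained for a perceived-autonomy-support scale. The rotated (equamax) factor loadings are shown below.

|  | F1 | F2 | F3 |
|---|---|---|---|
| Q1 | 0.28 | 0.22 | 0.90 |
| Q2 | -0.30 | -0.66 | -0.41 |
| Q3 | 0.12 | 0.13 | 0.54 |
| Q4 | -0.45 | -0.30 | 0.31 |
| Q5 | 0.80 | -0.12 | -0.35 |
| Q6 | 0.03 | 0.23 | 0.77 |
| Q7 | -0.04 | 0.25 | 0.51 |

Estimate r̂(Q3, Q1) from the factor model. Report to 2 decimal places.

0.55

r̂ = Σ λ_i·λ_j across factors = (0.12)(0.28) + (0.13)(0.22) + (0.54)(0.90)
  = +0.0336 +0.0286 +0.4860 = 0.5482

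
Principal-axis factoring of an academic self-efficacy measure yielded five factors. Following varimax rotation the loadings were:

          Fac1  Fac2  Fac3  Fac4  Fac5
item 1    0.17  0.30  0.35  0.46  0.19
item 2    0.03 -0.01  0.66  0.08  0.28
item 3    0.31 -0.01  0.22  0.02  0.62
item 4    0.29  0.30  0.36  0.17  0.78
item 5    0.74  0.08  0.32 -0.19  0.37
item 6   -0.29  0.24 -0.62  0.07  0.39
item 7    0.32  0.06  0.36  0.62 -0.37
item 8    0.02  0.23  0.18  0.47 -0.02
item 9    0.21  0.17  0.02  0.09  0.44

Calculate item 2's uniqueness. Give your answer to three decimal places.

h² = 0.03² + (-0.01)² + 0.66² + 0.08² + 0.28² = 0.0009 + 0.0001 + 0.4356 + 0.0064 + 0.0784 = 0.5214
Uniqueness u² = 1 − h² = 1 − 0.5214 = 0.4786

0.479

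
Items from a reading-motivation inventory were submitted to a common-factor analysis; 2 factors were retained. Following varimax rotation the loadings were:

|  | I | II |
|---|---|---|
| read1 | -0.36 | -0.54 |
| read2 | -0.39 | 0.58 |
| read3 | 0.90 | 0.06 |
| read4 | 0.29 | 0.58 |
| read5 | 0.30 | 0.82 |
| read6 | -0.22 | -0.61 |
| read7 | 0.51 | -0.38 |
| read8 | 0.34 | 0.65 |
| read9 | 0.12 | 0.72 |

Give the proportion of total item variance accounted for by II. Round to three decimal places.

SS loadings for II = (-0.54)² + 0.58² + 0.06² + 0.58² + 0.82² + (-0.61)² + (-0.38)² + 0.65² + 0.72² = 3.0978
Proportion of variance = 3.0978 / 9 = 0.3442.

0.344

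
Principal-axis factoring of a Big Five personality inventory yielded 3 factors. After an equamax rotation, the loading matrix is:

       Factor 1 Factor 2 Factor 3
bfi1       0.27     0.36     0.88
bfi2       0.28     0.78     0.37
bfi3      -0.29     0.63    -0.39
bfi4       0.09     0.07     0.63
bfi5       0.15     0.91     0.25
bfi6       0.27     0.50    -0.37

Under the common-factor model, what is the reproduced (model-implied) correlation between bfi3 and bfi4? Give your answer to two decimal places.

r̂ = Σ λ_i·λ_j across factors = (-0.29)(0.09) + (0.63)(0.07) + (-0.39)(0.63)
  = -0.0261 +0.0441 -0.2457 = -0.2277

-0.23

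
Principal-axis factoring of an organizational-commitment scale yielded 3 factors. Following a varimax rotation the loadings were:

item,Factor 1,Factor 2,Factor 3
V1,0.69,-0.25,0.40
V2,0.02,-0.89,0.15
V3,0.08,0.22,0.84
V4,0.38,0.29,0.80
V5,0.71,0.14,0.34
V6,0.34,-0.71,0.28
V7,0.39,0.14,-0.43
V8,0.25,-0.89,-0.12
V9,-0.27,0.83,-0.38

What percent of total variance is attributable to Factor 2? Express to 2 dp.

SS loadings for Factor 2 = (-0.25)² + (-0.89)² + 0.22² + 0.29² + 0.14² + (-0.71)² + 0.14² + (-0.89)² + 0.83² = 3.0114
With 9 standardized items, total variance = 9. Proportion = 3.0114/9 = 0.3346 → 33.46%.

33.46%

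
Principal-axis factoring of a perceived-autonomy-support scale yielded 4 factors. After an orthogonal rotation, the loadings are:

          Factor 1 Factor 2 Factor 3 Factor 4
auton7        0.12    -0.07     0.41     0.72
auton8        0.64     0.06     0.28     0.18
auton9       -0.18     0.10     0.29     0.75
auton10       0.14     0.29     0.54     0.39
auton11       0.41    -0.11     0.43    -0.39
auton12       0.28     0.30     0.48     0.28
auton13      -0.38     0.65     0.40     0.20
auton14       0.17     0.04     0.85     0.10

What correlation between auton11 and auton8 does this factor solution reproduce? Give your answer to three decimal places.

0.306

r̂ = Σ λ_i·λ_j across factors = (0.41)(0.64) + (-0.11)(0.06) + (0.43)(0.28) + (-0.39)(0.18)
  = +0.2624 -0.0066 +0.1204 -0.0702 = 0.3060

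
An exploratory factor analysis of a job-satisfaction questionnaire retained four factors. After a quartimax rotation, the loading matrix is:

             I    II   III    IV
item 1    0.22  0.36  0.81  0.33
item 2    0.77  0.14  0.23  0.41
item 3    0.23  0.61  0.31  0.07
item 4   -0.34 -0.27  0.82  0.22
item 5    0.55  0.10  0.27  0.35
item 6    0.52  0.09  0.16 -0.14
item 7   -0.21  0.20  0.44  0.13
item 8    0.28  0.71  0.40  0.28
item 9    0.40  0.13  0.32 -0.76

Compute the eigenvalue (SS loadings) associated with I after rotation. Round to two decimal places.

1.67

SS loadings for I = 0.22² + 0.77² + 0.23² + (-0.34)² + 0.55² + 0.52² + (-0.21)² + 0.28² + 0.40² = 0.0484 + 0.5929 + 0.0529 + 0.1156 + 0.3025 + 0.2704 + 0.0441 + 0.0784 + 0.1600 = 1.6652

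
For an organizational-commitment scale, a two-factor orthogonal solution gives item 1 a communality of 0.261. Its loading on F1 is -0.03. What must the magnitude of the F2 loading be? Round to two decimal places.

Under orthogonal rotation h² = Σλ², so λ_F2² = h² − (0.0009) = 0.261 − 0.0009 = 0.2601.
|λ| = √0.2601 = 0.5100.

0.51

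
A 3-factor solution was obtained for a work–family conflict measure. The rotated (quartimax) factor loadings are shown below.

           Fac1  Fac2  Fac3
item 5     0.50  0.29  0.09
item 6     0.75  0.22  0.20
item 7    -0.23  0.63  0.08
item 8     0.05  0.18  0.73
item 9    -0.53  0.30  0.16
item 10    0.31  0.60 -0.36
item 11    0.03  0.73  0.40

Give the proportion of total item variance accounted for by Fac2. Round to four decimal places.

SS loadings for Fac2 = 0.29² + 0.22² + 0.63² + 0.18² + 0.30² + 0.60² + 0.73² = 1.5447
Proportion of variance = 1.5447 / 7 = 0.2207.

0.2207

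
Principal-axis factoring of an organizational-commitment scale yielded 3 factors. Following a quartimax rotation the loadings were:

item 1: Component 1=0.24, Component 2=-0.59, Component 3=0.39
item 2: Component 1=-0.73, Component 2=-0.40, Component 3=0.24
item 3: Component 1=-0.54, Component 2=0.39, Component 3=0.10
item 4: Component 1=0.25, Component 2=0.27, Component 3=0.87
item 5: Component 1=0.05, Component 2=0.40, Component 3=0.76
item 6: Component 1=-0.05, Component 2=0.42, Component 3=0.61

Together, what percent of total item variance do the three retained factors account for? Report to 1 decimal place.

65.8%

Communalities: 0.5578, 0.7505, 0.4537, 0.8923, 0.7401, 0.5510; Σh² = 3.9454.
Total variance with 6 standardized items is 6, so the solution explains 3.9454/6 = 0.6576 = 65.76%.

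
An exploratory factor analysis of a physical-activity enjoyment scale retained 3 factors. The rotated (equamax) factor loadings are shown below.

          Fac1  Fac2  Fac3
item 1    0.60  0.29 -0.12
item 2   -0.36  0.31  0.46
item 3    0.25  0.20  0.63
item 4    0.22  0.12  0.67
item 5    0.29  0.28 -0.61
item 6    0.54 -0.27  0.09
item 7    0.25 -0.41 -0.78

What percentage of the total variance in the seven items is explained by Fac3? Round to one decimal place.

29.4%

SS loadings for Fac3 = (-0.12)² + 0.46² + 0.63² + 0.67² + (-0.61)² + 0.09² + (-0.78)² = 2.0604
With 7 standardized items, total variance = 7. Proportion = 2.0604/7 = 0.2943 → 29.43%.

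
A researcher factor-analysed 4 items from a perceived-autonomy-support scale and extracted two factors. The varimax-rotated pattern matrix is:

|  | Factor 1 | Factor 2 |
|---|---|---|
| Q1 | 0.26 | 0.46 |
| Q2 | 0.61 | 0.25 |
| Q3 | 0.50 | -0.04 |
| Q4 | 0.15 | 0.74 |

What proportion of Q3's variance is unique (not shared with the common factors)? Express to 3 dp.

h² = 0.50² + (-0.04)² = 0.2500 + 0.0016 = 0.2516
Uniqueness u² = 1 − h² = 1 − 0.2516 = 0.7484

0.748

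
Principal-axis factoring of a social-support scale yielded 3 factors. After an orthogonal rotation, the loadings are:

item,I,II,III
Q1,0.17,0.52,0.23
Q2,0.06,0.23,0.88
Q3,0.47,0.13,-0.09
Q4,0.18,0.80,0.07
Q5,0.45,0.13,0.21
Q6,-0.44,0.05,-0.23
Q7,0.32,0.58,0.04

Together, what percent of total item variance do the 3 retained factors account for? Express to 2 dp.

43.70%

SS loadings by factor: 0.7843, 1.3360, 0.9389; total = 3.0592.
Total variance with 7 standardized items is 7, so the solution explains 3.0592/7 = 0.4370 = 43.70%.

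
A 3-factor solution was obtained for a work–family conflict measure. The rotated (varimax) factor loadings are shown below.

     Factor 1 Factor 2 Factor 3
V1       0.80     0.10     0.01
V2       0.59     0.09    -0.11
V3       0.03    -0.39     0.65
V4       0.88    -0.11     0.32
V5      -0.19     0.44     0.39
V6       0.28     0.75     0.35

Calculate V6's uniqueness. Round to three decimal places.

h² = 0.28² + 0.75² + 0.35² = 0.0784 + 0.5625 + 0.1225 = 0.7634
Uniqueness u² = 1 − h² = 1 − 0.7634 = 0.2366

0.237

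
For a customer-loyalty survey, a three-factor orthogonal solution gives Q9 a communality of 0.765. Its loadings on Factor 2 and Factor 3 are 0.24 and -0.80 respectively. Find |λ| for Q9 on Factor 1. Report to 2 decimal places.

Under orthogonal rotation h² = Σλ², so λ_Factor 1² = h² − (0.6976) = 0.765 − 0.6976 = 0.0674.
|λ| = √0.0674 = 0.2596.

0.26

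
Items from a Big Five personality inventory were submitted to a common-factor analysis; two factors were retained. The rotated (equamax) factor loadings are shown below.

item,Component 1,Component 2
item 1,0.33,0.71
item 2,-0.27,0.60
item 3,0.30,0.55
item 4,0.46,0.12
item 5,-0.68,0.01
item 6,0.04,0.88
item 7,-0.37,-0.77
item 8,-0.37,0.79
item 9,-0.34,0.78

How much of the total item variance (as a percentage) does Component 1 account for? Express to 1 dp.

14.9%

SS loadings for Component 1 = 0.33² + (-0.27)² + 0.30² + 0.46² + (-0.68)² + 0.04² + (-0.37)² + (-0.37)² + (-0.34)² = 1.3368
With 9 standardized items, total variance = 9. Proportion = 1.3368/9 = 0.1485 → 14.85%.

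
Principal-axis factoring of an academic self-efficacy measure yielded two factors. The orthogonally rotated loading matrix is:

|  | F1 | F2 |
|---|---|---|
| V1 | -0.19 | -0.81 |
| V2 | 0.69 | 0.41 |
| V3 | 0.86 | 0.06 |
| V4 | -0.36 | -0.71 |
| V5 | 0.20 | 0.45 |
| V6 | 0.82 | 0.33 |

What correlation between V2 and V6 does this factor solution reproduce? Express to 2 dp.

0.70

r̂ = Σ λ_i·λ_j across factors = (0.69)(0.82) + (0.41)(0.33)
  = +0.5658 +0.1353 = 0.7011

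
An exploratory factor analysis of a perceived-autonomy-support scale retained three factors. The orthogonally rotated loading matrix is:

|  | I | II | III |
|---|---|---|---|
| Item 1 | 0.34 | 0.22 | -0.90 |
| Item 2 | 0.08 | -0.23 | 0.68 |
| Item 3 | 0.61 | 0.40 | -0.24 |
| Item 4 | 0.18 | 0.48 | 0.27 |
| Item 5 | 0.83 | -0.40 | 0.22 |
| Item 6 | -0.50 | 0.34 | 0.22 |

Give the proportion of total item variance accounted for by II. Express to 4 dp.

0.1279

SS loadings for II = 0.22² + (-0.23)² + 0.40² + 0.48² + (-0.40)² + 0.34² = 0.7673
Proportion of variance = 0.7673 / 6 = 0.1279.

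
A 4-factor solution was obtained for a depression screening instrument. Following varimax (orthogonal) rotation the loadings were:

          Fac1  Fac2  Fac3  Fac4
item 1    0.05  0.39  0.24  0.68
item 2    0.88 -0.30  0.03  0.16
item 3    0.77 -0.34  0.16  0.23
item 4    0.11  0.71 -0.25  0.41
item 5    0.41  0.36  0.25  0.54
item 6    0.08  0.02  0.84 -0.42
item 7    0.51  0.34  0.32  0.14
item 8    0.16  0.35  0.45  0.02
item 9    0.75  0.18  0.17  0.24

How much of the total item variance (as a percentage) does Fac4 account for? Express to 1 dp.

13.9%

SS loadings for Fac4 = 0.68² + 0.16² + 0.23² + 0.41² + 0.54² + (-0.42)² + 0.14² + 0.02² + 0.24² = 1.2546
With 9 standardized items, total variance = 9. Proportion = 1.2546/9 = 0.1394 → 13.94%.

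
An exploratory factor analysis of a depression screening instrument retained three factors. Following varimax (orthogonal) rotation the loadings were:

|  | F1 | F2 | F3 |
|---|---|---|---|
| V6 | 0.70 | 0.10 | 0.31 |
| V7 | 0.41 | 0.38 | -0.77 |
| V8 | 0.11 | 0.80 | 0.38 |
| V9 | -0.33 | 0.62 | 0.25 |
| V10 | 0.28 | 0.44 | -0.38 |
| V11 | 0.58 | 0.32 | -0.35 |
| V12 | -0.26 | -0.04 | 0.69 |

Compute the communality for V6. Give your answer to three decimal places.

h² = 0.70² + 0.10² + 0.31² = 0.4900 + 0.0100 + 0.0961 = 0.5961

0.596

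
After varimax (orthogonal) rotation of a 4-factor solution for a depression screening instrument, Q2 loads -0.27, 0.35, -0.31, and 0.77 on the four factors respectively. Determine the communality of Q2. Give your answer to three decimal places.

0.884

h² = (-0.27)² + 0.35² + (-0.31)² + 0.77² = 0.0729 + 0.1225 + 0.0961 + 0.5929 = 0.8844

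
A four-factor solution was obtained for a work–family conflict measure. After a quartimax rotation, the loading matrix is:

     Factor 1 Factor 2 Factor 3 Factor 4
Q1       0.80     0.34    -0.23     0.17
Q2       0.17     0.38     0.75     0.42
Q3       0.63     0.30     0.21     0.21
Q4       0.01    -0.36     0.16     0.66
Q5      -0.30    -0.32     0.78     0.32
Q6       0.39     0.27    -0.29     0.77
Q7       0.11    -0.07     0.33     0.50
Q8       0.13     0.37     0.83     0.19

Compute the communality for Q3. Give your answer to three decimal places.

0.575

h² = 0.63² + 0.30² + 0.21² + 0.21² = 0.3969 + 0.0900 + 0.0441 + 0.0441 = 0.5751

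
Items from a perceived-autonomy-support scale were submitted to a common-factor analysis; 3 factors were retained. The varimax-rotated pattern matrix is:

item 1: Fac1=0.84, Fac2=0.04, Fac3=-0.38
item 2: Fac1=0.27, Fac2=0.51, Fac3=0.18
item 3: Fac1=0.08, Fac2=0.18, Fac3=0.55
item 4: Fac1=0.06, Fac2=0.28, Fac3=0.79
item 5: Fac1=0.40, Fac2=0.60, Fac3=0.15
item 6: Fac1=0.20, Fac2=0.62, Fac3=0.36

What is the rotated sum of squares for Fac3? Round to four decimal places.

1.2555

SS loadings for Fac3 = (-0.38)² + 0.18² + 0.55² + 0.79² + 0.15² + 0.36² = 0.1444 + 0.0324 + 0.3025 + 0.6241 + 0.0225 + 0.1296 = 1.2555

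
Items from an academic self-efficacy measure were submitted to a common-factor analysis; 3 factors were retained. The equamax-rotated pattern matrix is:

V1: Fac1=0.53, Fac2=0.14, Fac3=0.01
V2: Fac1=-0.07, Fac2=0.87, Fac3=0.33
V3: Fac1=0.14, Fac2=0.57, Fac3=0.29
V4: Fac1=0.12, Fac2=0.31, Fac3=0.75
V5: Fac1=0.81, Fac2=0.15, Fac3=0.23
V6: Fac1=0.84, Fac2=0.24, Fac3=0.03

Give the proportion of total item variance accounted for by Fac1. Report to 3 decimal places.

0.280

SS loadings for Fac1 = 0.53² + (-0.07)² + 0.14² + 0.12² + 0.81² + 0.84² = 1.6815
Proportion of variance = 1.6815 / 6 = 0.2802.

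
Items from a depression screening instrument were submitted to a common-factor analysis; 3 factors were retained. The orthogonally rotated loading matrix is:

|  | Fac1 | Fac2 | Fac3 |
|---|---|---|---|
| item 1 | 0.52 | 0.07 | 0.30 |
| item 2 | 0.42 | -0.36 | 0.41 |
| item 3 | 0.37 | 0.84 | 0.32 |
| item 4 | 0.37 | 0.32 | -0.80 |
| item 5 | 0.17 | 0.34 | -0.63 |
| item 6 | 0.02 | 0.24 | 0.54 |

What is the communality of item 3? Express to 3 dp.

h² = 0.37² + 0.84² + 0.32² = 0.1369 + 0.7056 + 0.1024 = 0.9449

0.945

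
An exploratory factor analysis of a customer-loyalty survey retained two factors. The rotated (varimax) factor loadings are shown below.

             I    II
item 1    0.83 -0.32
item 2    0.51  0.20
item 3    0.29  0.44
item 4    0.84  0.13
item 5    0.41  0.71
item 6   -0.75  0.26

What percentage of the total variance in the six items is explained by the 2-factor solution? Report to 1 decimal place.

56.6%

Communalities: 0.7913, 0.3001, 0.2777, 0.7225, 0.6722, 0.6301; Σh² = 3.3939.
Total variance with 6 standardized items is 6, so the solution explains 3.3939/6 = 0.5656 = 56.56%.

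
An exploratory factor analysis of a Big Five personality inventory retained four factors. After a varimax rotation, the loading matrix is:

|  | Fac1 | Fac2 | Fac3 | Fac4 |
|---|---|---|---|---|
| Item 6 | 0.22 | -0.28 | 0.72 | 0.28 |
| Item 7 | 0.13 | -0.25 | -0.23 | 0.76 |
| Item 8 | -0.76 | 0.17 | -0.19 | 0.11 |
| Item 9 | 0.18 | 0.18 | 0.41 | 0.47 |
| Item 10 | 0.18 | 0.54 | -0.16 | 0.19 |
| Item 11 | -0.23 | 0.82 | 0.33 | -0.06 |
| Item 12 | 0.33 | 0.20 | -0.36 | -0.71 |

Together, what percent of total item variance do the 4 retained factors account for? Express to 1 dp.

65.0%

SS loadings by factor: 0.8695, 1.2062, 1.0396, 1.4328; total = 4.5481.
Total variance with 7 standardized items is 7, so the solution explains 4.5481/7 = 0.6497 = 64.97%.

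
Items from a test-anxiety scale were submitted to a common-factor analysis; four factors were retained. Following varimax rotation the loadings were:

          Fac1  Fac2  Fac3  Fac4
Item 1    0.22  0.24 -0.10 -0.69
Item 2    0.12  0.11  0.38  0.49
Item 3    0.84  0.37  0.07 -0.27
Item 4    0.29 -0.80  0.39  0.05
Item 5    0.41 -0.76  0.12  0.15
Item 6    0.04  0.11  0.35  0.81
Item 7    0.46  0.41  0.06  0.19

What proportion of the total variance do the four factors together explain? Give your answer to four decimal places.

SS loadings by factor: 1.2338, 1.6044, 0.4519, 1.5063; total = 4.7964.
Total variance with 7 standardized items is 7, so the solution explains 4.7964/7 = 0.6852.

0.6852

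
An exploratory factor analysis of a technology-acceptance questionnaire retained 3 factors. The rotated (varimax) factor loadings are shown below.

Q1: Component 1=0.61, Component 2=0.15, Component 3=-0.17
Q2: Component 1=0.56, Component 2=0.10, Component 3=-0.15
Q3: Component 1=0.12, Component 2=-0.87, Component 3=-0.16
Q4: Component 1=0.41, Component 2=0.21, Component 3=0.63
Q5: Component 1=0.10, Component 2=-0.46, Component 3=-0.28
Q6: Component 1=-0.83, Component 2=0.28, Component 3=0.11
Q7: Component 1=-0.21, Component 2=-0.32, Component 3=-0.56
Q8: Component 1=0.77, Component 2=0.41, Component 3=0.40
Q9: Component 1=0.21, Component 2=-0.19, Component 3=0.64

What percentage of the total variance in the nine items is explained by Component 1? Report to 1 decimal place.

SS loadings for Component 1 = 0.61² + 0.56² + 0.12² + 0.41² + 0.10² + (-0.83)² + (-0.21)² + 0.77² + 0.21² = 2.2482
With 9 standardized items, total variance = 9. Proportion = 2.2482/9 = 0.2498 → 24.98%.

25.0%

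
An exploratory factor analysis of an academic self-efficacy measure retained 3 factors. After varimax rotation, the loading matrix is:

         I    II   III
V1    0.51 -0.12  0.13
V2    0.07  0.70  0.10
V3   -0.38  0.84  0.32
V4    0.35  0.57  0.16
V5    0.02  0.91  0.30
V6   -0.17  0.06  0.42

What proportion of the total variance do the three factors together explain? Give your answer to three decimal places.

0.558

SS loadings by factor: 0.5612, 2.3666, 0.4213; total = 3.3491.
Total variance with 6 standardized items is 6, so the solution explains 3.3491/6 = 0.5582.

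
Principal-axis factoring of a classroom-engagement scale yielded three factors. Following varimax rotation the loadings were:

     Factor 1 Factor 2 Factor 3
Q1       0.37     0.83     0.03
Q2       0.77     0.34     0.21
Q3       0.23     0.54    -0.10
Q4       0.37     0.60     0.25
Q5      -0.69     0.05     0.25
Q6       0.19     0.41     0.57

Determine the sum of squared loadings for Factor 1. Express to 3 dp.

1.432

SS loadings for Factor 1 = 0.37² + 0.77² + 0.23² + 0.37² + (-0.69)² + 0.19² = 0.1369 + 0.5929 + 0.0529 + 0.1369 + 0.4761 + 0.0361 = 1.4318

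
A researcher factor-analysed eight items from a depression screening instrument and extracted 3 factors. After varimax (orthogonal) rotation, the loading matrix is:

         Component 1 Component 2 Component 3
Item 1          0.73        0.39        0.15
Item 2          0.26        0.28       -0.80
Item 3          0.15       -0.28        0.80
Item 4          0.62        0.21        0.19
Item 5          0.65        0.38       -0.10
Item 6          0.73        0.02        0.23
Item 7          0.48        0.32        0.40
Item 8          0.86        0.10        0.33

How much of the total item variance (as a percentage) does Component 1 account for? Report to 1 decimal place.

36.7%

SS loadings for Component 1 = 0.73² + 0.26² + 0.15² + 0.62² + 0.65² + 0.73² + 0.48² + 0.86² = 2.9328
With 8 standardized items, total variance = 8. Proportion = 2.9328/8 = 0.3666 → 36.66%.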